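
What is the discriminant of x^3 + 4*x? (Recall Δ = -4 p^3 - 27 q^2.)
Δ = -256

For a depressed cubic x^3 + p x + q the discriminant is Δ = -4 p^3 - 27 q^2 = -4*(4)^3 - 27*(0)^2 = -256 - 0 = -256.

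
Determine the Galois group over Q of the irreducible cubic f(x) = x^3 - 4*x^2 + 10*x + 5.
Gal(K/Q) = S_3 (symmetric group of order 6)

Compute the discriminant of x^3 + (-4)*x^2 + (10)*x + (5): Δ = -5395. Since Δ is not a rational square, the Galois group is not contained in A_3; it must be the full S_3 (irreducibility of the cubic rules out anything smaller).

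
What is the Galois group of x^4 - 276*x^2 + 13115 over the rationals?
Gal(K/Q) = V_4 (Klein four-group, Z/2Z × Z/2Z)

f factors as (x^2 - 61)(x^2 - 215), so the splitting field is K = Q(sqrt(61), sqrt(215)). The elements 61, 215, 13115 are all non-squares in Q, so sqrt(61) and sqrt(215) generate independent quadratic extensions. Thus [K:Q] = 4 and Gal(K/Q) is generated by the two order-2 automorphisms sqrt(61) ↦ -sqrt(61) and sqrt(215) ↦ -sqrt(215), giving V_4.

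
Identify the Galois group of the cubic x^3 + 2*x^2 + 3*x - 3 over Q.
Gal(K/Q) = S_3 (symmetric group of order 6)

Compute the discriminant of x^3 + (2)*x^2 + (3)*x + (-3): Δ = -543. Since Δ is not a rational square, the Galois group is not contained in A_3; it must be the full S_3 (irreducibility of the cubic rules out anything smaller).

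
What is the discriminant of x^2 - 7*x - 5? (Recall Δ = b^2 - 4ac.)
Δ = 69

For a quadratic a x^2 + b x + c the discriminant is Δ = b^2 - 4ac = (-7)^2 - 4*(1)*(-5) = 49 - (-20) = 69.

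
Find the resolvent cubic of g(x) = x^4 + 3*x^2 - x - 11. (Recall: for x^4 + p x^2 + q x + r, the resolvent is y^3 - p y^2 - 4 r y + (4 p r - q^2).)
h(y) = y^3 - 3*y^2 + 44*y - 133

Identify coefficients: p = 3, q = -1, r = -11.
Plug into h(y) = y^3 - p y^2 - 4 r y + (4 p r - q^2):
  h(y) = y^3 - (3) y^2 - 4*(-11) y + (4*(3)*(-11) - (-1)^2)
       = y^3 + (-3) y^2 + (44) y + (-133).
Simplifying: h(y) = y^3 - 3*y^2 + 44*y - 133.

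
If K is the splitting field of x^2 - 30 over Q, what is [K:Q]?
[K:Q] = 2

The polynomial x^2 - 30 is irreducible over Q since 30 is not a perfect square. Its splitting field is Q(sqrt(30)), which has degree 2 over Q.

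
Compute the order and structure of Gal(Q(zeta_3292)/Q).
|Gal(Q(zeta_3292)/Q)| = phi(3292) = 1644; group ≅ (Z/3292Z)^* ≅ Z/2Z × Z/822Z

The n-th cyclotomic polynomial Φ_3292(x) is the minimal polynomial of zeta_3292 over Q and has degree phi(3292) = 1644. So Q(zeta_3292) is a degree-1644 Galois extension with Galois group (Z/3292Z)^*. By CRT, (Z/3292Z)^* ≅ (Z/4Z)^* × (Z/823Z)^*. Each prime-power unit group is (Z/4Z)^* ≅ Z/2Z; (Z/823Z)^* ≅ Z/822Z. Hence Gal(Q(zeta_3292)/Q) ≅ Z/2Z × Z/822Z.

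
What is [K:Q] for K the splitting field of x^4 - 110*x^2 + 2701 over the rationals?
[K:Q] = 4

f factors as (x^2 - 73)(x^2 - 37); the splitting field is K = Q(sqrt(73), sqrt(37)). Since 73, 37, and 2701 are all non-squares in Q, the three subfields Q(sqrt(73)), Q(sqrt(37)), Q(sqrt(2701)) are distinct degree-2 extensions, so [K:Q] = 4 (Klein four Galois group).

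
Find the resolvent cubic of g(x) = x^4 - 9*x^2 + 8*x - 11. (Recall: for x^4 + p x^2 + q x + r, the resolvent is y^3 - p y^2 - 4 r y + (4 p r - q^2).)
h(y) = y^3 + 9*y^2 + 44*y + 332

Identify coefficients: p = -9, q = 8, r = -11.
Plug into h(y) = y^3 - p y^2 - 4 r y + (4 p r - q^2):
  h(y) = y^3 - (-9) y^2 - 4*(-11) y + (4*(-9)*(-11) - (8)^2)
       = y^3 + (9) y^2 + (44) y + (332).
Simplifying: h(y) = y^3 + 9*y^2 + 44*y + 332.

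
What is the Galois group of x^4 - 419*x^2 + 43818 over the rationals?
Gal(K/Q) = V_4 (Klein four-group, Z/2Z × Z/2Z)

f factors as (x^2 - 218)(x^2 - 201), so the splitting field is K = Q(sqrt(218), sqrt(201)). The elements 218, 201, 43818 are all non-squares in Q, so sqrt(218) and sqrt(201) generate independent quadratic extensions. Thus [K:Q] = 4 and Gal(K/Q) is generated by the two order-2 automorphisms sqrt(218) ↦ -sqrt(218) and sqrt(201) ↦ -sqrt(201), giving V_4.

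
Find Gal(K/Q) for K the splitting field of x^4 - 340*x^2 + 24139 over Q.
Gal(K/Q) = V_4 (Klein four-group, Z/2Z × Z/2Z)

f factors as (x^2 - 239)(x^2 - 101), so the splitting field is K = Q(sqrt(239), sqrt(101)). The elements 239, 101, 24139 are all non-squares in Q, so sqrt(239) and sqrt(101) generate independent quadratic extensions. Thus [K:Q] = 4 and Gal(K/Q) is generated by the two order-2 automorphisms sqrt(239) ↦ -sqrt(239) and sqrt(101) ↦ -sqrt(101), giving V_4.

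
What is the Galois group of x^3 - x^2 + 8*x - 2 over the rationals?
Gal(K/Q) = S_3 (symmetric group of order 6)

Compute the discriminant of x^3 + (-1)*x^2 + (8)*x + (-2): Δ = -1812. Since Δ is not a rational square, the Galois group is not contained in A_3; it must be the full S_3 (irreducibility of the cubic rules out anything smaller).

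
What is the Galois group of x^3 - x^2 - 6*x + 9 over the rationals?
Gal(K/Q) = S_3 (symmetric group of order 6)

Compute the discriminant of x^3 + (-1)*x^2 + (-6)*x + (9): Δ = -279. Since Δ is not a rational square, the Galois group is not contained in A_3; it must be the full S_3 (irreducibility of the cubic rules out anything smaller).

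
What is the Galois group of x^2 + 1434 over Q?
Gal(K/Q) = Z/2Z (cyclic of order 2)

x^2 + 1434 is irreducible over Q since -1434 is not a rational square. The splitting field Q(sqrt(-1434)) has degree 2 over Q, and its unique nontrivial automorphism is sqrt(-1434) ↦ -sqrt(-1434). Hence Gal(Q(sqrt(-1434))/Q) = Z/2Z.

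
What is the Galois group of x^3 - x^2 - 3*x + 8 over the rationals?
Gal(K/Q) = S_3 (symmetric group of order 6)

Compute the discriminant of x^3 + (-1)*x^2 + (-3)*x + (8): Δ = -1147. Since Δ is not a rational square, the Galois group is not contained in A_3; it must be the full S_3 (irreducibility of the cubic rules out anything smaller).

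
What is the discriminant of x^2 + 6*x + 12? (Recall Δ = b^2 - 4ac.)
Δ = -12

For a quadratic a x^2 + b x + c the discriminant is Δ = b^2 - 4ac = (6)^2 - 4*(1)*(12) = 36 - (48) = -12.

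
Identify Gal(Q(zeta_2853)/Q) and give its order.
|Gal(Q(zeta_2853)/Q)| = phi(2853) = 1896; group ≅ (Z/2853Z)^* ≅ Z/6Z × Z/316Z

The n-th cyclotomic polynomial Φ_2853(x) is the minimal polynomial of zeta_2853 over Q and has degree phi(2853) = 1896. So Q(zeta_2853) is a degree-1896 Galois extension with Galois group (Z/2853Z)^*. By CRT, (Z/2853Z)^* ≅ (Z/9Z)^* × (Z/317Z)^*. Each prime-power unit group is (Z/9Z)^* ≅ Z/6Z; (Z/317Z)^* ≅ Z/316Z. Hence Gal(Q(zeta_2853)/Q) ≅ Z/6Z × Z/316Z.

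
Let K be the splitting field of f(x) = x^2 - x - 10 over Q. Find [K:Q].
[K:Q] = 2

The discriminant of x^2 + (-1)*x + (-10) is b^2 - 4c = 1 - (-40) = 41. Since 41 is not a perfect square in Q, the polynomial is irreducible over Q. Its two roots generate a degree-2 extension, so [K:Q] = 2.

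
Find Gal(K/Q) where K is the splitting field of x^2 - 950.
Gal(K/Q) = Z/2Z (cyclic of order 2)

x^2 - 950 is irreducible over Q since 950 is not a rational square. The splitting field Q(sqrt(950)) has degree 2 over Q, and its unique nontrivial automorphism is sqrt(950) ↦ -sqrt(950). Hence Gal(Q(sqrt(950))/Q) = Z/2Z.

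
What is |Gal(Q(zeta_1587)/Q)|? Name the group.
|Gal(Q(zeta_1587)/Q)| = phi(1587) = 1012; group ≅ (Z/1587Z)^* ≅ Z/2Z × Z/506Z

The n-th cyclotomic polynomial Φ_1587(x) is the minimal polynomial of zeta_1587 over Q and has degree phi(1587) = 1012. So Q(zeta_1587) is a degree-1012 Galois extension with Galois group (Z/1587Z)^*. By CRT, (Z/1587Z)^* ≅ (Z/3Z)^* × (Z/529Z)^*. Each prime-power unit group is (Z/3Z)^* ≅ Z/2Z; (Z/529Z)^* ≅ Z/506Z. Hence Gal(Q(zeta_1587)/Q) ≅ Z/2Z × Z/506Z.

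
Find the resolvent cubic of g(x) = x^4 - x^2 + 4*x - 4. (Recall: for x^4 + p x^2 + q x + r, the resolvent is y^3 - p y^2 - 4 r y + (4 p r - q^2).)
h(y) = y^3 + y^2 + 16*y

Identify coefficients: p = -1, q = 4, r = -4.
Plug into h(y) = y^3 - p y^2 - 4 r y + (4 p r - q^2):
  h(y) = y^3 - (-1) y^2 - 4*(-4) y + (4*(-1)*(-4) - (4)^2)
       = y^3 + (1) y^2 + (16) y + (0).
Simplifying: h(y) = y^3 + y^2 + 16*y.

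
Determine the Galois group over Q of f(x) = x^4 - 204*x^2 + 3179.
Gal(K/Q) = V_4 (Klein four-group, Z/2Z × Z/2Z)

f factors as (x^2 - 17)(x^2 - 187), so the splitting field is K = Q(sqrt(17), sqrt(187)). The elements 17, 187, 3179 are all non-squares in Q, so sqrt(17) and sqrt(187) generate independent quadratic extensions. Thus [K:Q] = 4 and Gal(K/Q) is generated by the two order-2 automorphisms sqrt(17) ↦ -sqrt(17) and sqrt(187) ↦ -sqrt(187), giving V_4.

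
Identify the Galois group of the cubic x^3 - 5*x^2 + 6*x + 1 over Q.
Gal(K/Q) = S_3 (symmetric group of order 6)

Compute the discriminant of x^3 + (-5)*x^2 + (6)*x + (1): Δ = -31. Since Δ is not a rational square, the Galois group is not contained in A_3; it must be the full S_3 (irreducibility of the cubic rules out anything smaller).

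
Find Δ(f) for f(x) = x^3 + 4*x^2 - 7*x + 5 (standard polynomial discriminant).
Δ = -2319

For x^3 + a x^2 + b x + c the discriminant is Δ = 18 a b c - 4 a^3 c + a^2 b^2 - 4 b^3 - 27 c^2.
Plug a = 4, b = -7, c = 5:
  18*(4)*(-7)*(5) - 4*(4)^3*(5) + (4)^2*(-7)^2 - 4*(-7)^3 - 27*(5)^2
  = -2520 + (-1280) + 784 + (1372) + (-675)
  = -2319.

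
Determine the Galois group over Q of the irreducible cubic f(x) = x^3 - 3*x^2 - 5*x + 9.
Gal(K/Q) = S_3 (symmetric group of order 6)

Compute the discriminant of x^3 + (-3)*x^2 + (-5)*x + (9): Δ = 1940. Since Δ is not a rational square, the Galois group is not contained in A_3; it must be the full S_3 (irreducibility of the cubic rules out anything smaller).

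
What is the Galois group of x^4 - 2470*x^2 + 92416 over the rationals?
Gal(K/Q) = Z/2Z (cyclic of order 2)

f factors as (x^2 - 2432)(x^2 - 38), so the splitting field is K = Q(sqrt(2432), sqrt(38)). The squarefree part of 2432 is 38 and the squarefree part of 38 is also 38, so sqrt(2432) and sqrt(38) are both rational multiples of sqrt(38). Hence Q(sqrt(2432)) = Q(sqrt(38)) = Q(sqrt(38)), and the splitting field collapses to a single degree-2 extension with Galois group Z/2Z.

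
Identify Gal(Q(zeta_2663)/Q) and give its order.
|Gal(Q(zeta_2663)/Q)| = phi(2663) = 2662; group ≅ (Z/2663Z)^* ≅ Z/2662Z

The n-th cyclotomic polynomial Φ_2663(x) is the minimal polynomial of zeta_2663 over Q and has degree phi(2663) = 2662. So Q(zeta_2663) is a degree-2662 Galois extension with Galois group (Z/2663Z)^*. (Z/2663Z)^* is cyclic since 2663 is an odd prime power (or 4). Hence Gal(Q(zeta_2663)/Q) ≅ Z/2662Z.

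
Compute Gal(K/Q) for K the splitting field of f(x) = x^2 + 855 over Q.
Gal(K/Q) = Z/2Z (cyclic of order 2)

x^2 + 855 is irreducible over Q since -855 is not a rational square. The splitting field Q(sqrt(-855)) has degree 2 over Q, and its unique nontrivial automorphism is sqrt(-855) ↦ -sqrt(-855). Hence Gal(Q(sqrt(-855))/Q) = Z/2Z.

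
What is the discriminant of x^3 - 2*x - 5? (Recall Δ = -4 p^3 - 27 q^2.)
Δ = -643

For a depressed cubic x^3 + p x + q the discriminant is Δ = -4 p^3 - 27 q^2 = -4*(-2)^3 - 27*(-5)^2 = 32 - 675 = -643.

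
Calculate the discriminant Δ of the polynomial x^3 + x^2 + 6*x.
Δ = -828

For x^3 + a x^2 + b x + c the discriminant is Δ = 18 a b c - 4 a^3 c + a^2 b^2 - 4 b^3 - 27 c^2.
Plug a = 1, b = 6, c = 0:
  18*(1)*(6)*(0) - 4*(1)^3*(0) + (1)^2*(6)^2 - 4*(6)^3 - 27*(0)^2
  = 0 + (0) + 36 + (-864) + (0)
  = -828.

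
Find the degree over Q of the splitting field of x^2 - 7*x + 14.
[K:Q] = 2

The discriminant of x^2 + (-7)*x + (14) is b^2 - 4c = 49 - (56) = -7. Since -7 is not a perfect square in Q, the polynomial is irreducible over Q. Its two roots generate a degree-2 extension, so [K:Q] = 2.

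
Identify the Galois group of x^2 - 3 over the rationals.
Gal(K/Q) = Z/2Z (cyclic of order 2)

x^2 - 3 is irreducible over Q since 3 is not a rational square. The splitting field Q(sqrt(3)) has degree 2 over Q, and its unique nontrivial automorphism is sqrt(3) ↦ -sqrt(3). Hence Gal(Q(sqrt(3))/Q) = Z/2Z.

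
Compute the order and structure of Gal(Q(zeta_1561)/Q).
|Gal(Q(zeta_1561)/Q)| = phi(1561) = 1332; group ≅ (Z/1561Z)^* ≅ Z/6Z × Z/222Z

The n-th cyclotomic polynomial Φ_1561(x) is the minimal polynomial of zeta_1561 over Q and has degree phi(1561) = 1332. So Q(zeta_1561) is a degree-1332 Galois extension with Galois group (Z/1561Z)^*. By CRT, (Z/1561Z)^* ≅ (Z/7Z)^* × (Z/223Z)^*. Each prime-power unit group is (Z/7Z)^* ≅ Z/6Z; (Z/223Z)^* ≅ Z/222Z. Hence Gal(Q(zeta_1561)/Q) ≅ Z/6Z × Z/222Z.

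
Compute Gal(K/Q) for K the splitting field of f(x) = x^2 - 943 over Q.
Gal(K/Q) = Z/2Z (cyclic of order 2)

x^2 - 943 is irreducible over Q since 943 is not a rational square. The splitting field Q(sqrt(943)) has degree 2 over Q, and its unique nontrivial automorphism is sqrt(943) ↦ -sqrt(943). Hence Gal(Q(sqrt(943))/Q) = Z/2Z.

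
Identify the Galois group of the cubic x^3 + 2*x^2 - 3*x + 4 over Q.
Gal(K/Q) = S_3 (symmetric group of order 6)

Compute the discriminant of x^3 + (2)*x^2 + (-3)*x + (4): Δ = -848. Since Δ is not a rational square, the Galois group is not contained in A_3; it must be the full S_3 (irreducibility of the cubic rules out anything smaller).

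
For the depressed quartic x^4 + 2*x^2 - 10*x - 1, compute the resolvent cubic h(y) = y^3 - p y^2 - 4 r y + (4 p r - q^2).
h(y) = y^3 - 2*y^2 + 4*y - 108

Identify coefficients: p = 2, q = -10, r = -1.
Plug into h(y) = y^3 - p y^2 - 4 r y + (4 p r - q^2):
  h(y) = y^3 - (2) y^2 - 4*(-1) y + (4*(2)*(-1) - (-10)^2)
       = y^3 + (-2) y^2 + (4) y + (-108).
Simplifying: h(y) = y^3 - 2*y^2 + 4*y - 108.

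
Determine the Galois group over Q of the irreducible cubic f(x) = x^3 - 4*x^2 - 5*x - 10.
Gal(K/Q) = S_3 (symmetric group of order 6)

Compute the discriminant of x^3 + (-4)*x^2 + (-5)*x + (-10): Δ = -7960. Since Δ is not a rational square, the Galois group is not contained in A_3; it must be the full S_3 (irreducibility of the cubic rules out anything smaller).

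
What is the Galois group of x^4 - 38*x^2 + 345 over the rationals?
Gal(K/Q) = V_4 (Klein four-group, Z/2Z × Z/2Z)

f factors as (x^2 - 15)(x^2 - 23), so the splitting field is K = Q(sqrt(15), sqrt(23)). The elements 15, 23, 345 are all non-squares in Q, so sqrt(15) and sqrt(23) generate independent quadratic extensions. Thus [K:Q] = 4 and Gal(K/Q) is generated by the two order-2 automorphisms sqrt(15) ↦ -sqrt(15) and sqrt(23) ↦ -sqrt(23), giving V_4.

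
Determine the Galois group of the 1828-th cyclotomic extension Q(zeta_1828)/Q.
|Gal(Q(zeta_1828)/Q)| = phi(1828) = 912; group ≅ (Z/1828Z)^* ≅ Z/2Z × Z/456Z

The n-th cyclotomic polynomial Φ_1828(x) is the minimal polynomial of zeta_1828 over Q and has degree phi(1828) = 912. So Q(zeta_1828) is a degree-912 Galois extension with Galois group (Z/1828Z)^*. By CRT, (Z/1828Z)^* ≅ (Z/4Z)^* × (Z/457Z)^*. Each prime-power unit group is (Z/4Z)^* ≅ Z/2Z; (Z/457Z)^* ≅ Z/456Z. Hence Gal(Q(zeta_1828)/Q) ≅ Z/2Z × Z/456Z.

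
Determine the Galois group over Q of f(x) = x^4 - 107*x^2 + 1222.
Gal(K/Q) = V_4 (Klein four-group, Z/2Z × Z/2Z)

f factors as (x^2 - 94)(x^2 - 13), so the splitting field is K = Q(sqrt(94), sqrt(13)). The elements 94, 13, 1222 are all non-squares in Q, so sqrt(94) and sqrt(13) generate independent quadratic extensions. Thus [K:Q] = 4 and Gal(K/Q) is generated by the two order-2 automorphisms sqrt(94) ↦ -sqrt(94) and sqrt(13) ↦ -sqrt(13), giving V_4.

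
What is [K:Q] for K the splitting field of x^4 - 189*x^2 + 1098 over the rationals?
[K:Q] = 4

f factors as (x^2 - 6)(x^2 - 183); the splitting field is K = Q(sqrt(6), sqrt(183)). Since 6, 183, and 1098 are all non-squares in Q, the three subfields Q(sqrt(6)), Q(sqrt(183)), Q(sqrt(1098)) are distinct degree-2 extensions, so [K:Q] = 4 (Klein four Galois group).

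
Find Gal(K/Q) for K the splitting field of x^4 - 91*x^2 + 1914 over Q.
Gal(K/Q) = V_4 (Klein four-group, Z/2Z × Z/2Z)

f factors as (x^2 - 33)(x^2 - 58), so the splitting field is K = Q(sqrt(33), sqrt(58)). The elements 33, 58, 1914 are all non-squares in Q, so sqrt(33) and sqrt(58) generate independent quadratic extensions. Thus [K:Q] = 4 and Gal(K/Q) is generated by the two order-2 automorphisms sqrt(33) ↦ -sqrt(33) and sqrt(58) ↦ -sqrt(58), giving V_4.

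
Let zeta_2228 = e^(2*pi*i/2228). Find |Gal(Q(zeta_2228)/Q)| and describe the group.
|Gal(Q(zeta_2228)/Q)| = phi(2228) = 1112; group ≅ (Z/2228Z)^* ≅ Z/2Z × Z/556Z

The n-th cyclotomic polynomial Φ_2228(x) is the minimal polynomial of zeta_2228 over Q and has degree phi(2228) = 1112. So Q(zeta_2228) is a degree-1112 Galois extension with Galois group (Z/2228Z)^*. By CRT, (Z/2228Z)^* ≅ (Z/4Z)^* × (Z/557Z)^*. Each prime-power unit group is (Z/4Z)^* ≅ Z/2Z; (Z/557Z)^* ≅ Z/556Z. Hence Gal(Q(zeta_2228)/Q) ≅ Z/2Z × Z/556Z.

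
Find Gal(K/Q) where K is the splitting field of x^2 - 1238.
Gal(K/Q) = Z/2Z (cyclic of order 2)

x^2 - 1238 is irreducible over Q since 1238 is not a rational square. The splitting field Q(sqrt(1238)) has degree 2 over Q, and its unique nontrivial automorphism is sqrt(1238) ↦ -sqrt(1238). Hence Gal(Q(sqrt(1238))/Q) = Z/2Z.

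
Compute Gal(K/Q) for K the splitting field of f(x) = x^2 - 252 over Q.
Gal(K/Q) = Z/2Z (cyclic of order 2)

x^2 - 252 is irreducible over Q since 252 is not a rational square. The splitting field Q(sqrt(252)) has degree 2 over Q, and its unique nontrivial automorphism is sqrt(252) ↦ -sqrt(252). Hence Gal(Q(sqrt(252))/Q) = Z/2Z.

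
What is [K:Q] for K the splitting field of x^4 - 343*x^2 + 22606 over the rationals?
[K:Q] = 4

f factors as (x^2 - 89)(x^2 - 254); the splitting field is K = Q(sqrt(89), sqrt(254)). Since 89, 254, and 22606 are all non-squares in Q, the three subfields Q(sqrt(89)), Q(sqrt(254)), Q(sqrt(22606)) are distinct degree-2 extensions, so [K:Q] = 4 (Klein four Galois group).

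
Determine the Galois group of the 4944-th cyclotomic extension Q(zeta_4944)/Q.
|Gal(Q(zeta_4944)/Q)| = phi(4944) = 1632; group ≅ (Z/4944Z)^* ≅ Z/2Z × Z/2Z × Z/4Z × Z/102Z

The n-th cyclotomic polynomial Φ_4944(x) is the minimal polynomial of zeta_4944 over Q and has degree phi(4944) = 1632. So Q(zeta_4944) is a degree-1632 Galois extension with Galois group (Z/4944Z)^*. By CRT, (Z/4944Z)^* ≅ (Z/16Z)^* × (Z/3Z)^* × (Z/103Z)^*. Each prime-power unit group is (Z/16Z)^* ≅ Z/2Z × Z/4Z; (Z/3Z)^* ≅ Z/2Z; (Z/103Z)^* ≅ Z/102Z. Hence Gal(Q(zeta_4944)/Q) ≅ Z/2Z × Z/2Z × Z/4Z × Z/102Z.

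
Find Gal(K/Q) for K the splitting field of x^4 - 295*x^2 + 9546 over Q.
Gal(K/Q) = V_4 (Klein four-group, Z/2Z × Z/2Z)

f factors as (x^2 - 37)(x^2 - 258), so the splitting field is K = Q(sqrt(37), sqrt(258)). The elements 37, 258, 9546 are all non-squares in Q, so sqrt(37) and sqrt(258) generate independent quadratic extensions. Thus [K:Q] = 4 and Gal(K/Q) is generated by the two order-2 automorphisms sqrt(37) ↦ -sqrt(37) and sqrt(258) ↦ -sqrt(258), giving V_4.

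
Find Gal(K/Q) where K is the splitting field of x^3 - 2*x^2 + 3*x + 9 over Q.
Gal(K/Q) = S_3 (symmetric group of order 6)

Compute the discriminant of x^3 + (-2)*x^2 + (3)*x + (9): Δ = -2943. Since Δ is not a rational square, the Galois group is not contained in A_3; it must be the full S_3 (irreducibility of the cubic rules out anything smaller).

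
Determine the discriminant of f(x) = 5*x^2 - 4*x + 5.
Δ = -84

For a quadratic a x^2 + b x + c the discriminant is Δ = b^2 - 4ac = (-4)^2 - 4*(5)*(5) = 16 - (100) = -84.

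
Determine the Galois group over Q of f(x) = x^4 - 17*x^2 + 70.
Gal(K/Q) = V_4 (Klein four-group, Z/2Z × Z/2Z)

f factors as (x^2 - 7)(x^2 - 10), so the splitting field is K = Q(sqrt(7), sqrt(10)). The elements 7, 10, 70 are all non-squares in Q, so sqrt(7) and sqrt(10) generate independent quadratic extensions. Thus [K:Q] = 4 and Gal(K/Q) is generated by the two order-2 automorphisms sqrt(7) ↦ -sqrt(7) and sqrt(10) ↦ -sqrt(10), giving V_4.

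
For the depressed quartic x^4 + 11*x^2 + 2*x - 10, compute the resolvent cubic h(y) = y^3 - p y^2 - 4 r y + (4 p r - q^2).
h(y) = y^3 - 11*y^2 + 40*y - 444

Identify coefficients: p = 11, q = 2, r = -10.
Plug into h(y) = y^3 - p y^2 - 4 r y + (4 p r - q^2):
  h(y) = y^3 - (11) y^2 - 4*(-10) y + (4*(11)*(-10) - (2)^2)
       = y^3 + (-11) y^2 + (40) y + (-444).
Simplifying: h(y) = y^3 - 11*y^2 + 40*y - 444.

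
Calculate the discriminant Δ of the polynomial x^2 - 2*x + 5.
Δ = -16

For a quadratic a x^2 + b x + c the discriminant is Δ = b^2 - 4ac = (-2)^2 - 4*(1)*(5) = 4 - (20) = -16.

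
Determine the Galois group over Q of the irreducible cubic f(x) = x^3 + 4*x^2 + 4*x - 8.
Gal(K/Q) = S_3 (symmetric group of order 6)

Compute the discriminant of x^3 + (4)*x^2 + (4)*x + (-8): Δ = -1984. Since Δ is not a rational square, the Galois group is not contained in A_3; it must be the full S_3 (irreducibility of the cubic rules out anything smaller).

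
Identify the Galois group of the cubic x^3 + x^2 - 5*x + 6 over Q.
Gal(K/Q) = S_3 (symmetric group of order 6)

Compute the discriminant of x^3 + (1)*x^2 + (-5)*x + (6): Δ = -1011. Since Δ is not a rational square, the Galois group is not contained in A_3; it must be the full S_3 (irreducibility of the cubic rules out anything smaller).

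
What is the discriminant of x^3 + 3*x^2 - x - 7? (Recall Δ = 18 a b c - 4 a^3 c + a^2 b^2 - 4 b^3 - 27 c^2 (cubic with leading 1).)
Δ = -176

For x^3 + a x^2 + b x + c the discriminant is Δ = 18 a b c - 4 a^3 c + a^2 b^2 - 4 b^3 - 27 c^2.
Plug a = 3, b = -1, c = -7:
  18*(3)*(-1)*(-7) - 4*(3)^3*(-7) + (3)^2*(-1)^2 - 4*(-1)^3 - 27*(-7)^2
  = 378 + (756) + 9 + (4) + (-1323)
  = -176.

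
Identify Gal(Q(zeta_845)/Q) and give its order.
|Gal(Q(zeta_845)/Q)| = phi(845) = 624; group ≅ (Z/845Z)^* ≅ Z/4Z × Z/156Z

The n-th cyclotomic polynomial Φ_845(x) is the minimal polynomial of zeta_845 over Q and has degree phi(845) = 624. So Q(zeta_845) is a degree-624 Galois extension with Galois group (Z/845Z)^*. By CRT, (Z/845Z)^* ≅ (Z/5Z)^* × (Z/169Z)^*. Each prime-power unit group is (Z/5Z)^* ≅ Z/4Z; (Z/169Z)^* ≅ Z/156Z. Hence Gal(Q(zeta_845)/Q) ≅ Z/4Z × Z/156Z.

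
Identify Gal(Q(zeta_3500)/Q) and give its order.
|Gal(Q(zeta_3500)/Q)| = phi(3500) = 1200; group ≅ (Z/3500Z)^* ≅ Z/2Z × Z/6Z × Z/100Z

The n-th cyclotomic polynomial Φ_3500(x) is the minimal polynomial of zeta_3500 over Q and has degree phi(3500) = 1200. So Q(zeta_3500) is a degree-1200 Galois extension with Galois group (Z/3500Z)^*. By CRT, (Z/3500Z)^* ≅ (Z/4Z)^* × (Z/125Z)^* × (Z/7Z)^*. Each prime-power unit group is (Z/4Z)^* ≅ Z/2Z; (Z/125Z)^* ≅ Z/100Z; (Z/7Z)^* ≅ Z/6Z. Hence Gal(Q(zeta_3500)/Q) ≅ Z/2Z × Z/6Z × Z/100Z.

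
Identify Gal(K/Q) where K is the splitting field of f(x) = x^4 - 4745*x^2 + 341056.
Gal(K/Q) = Z/2Z (cyclic of order 2)

f factors as (x^2 - 4672)(x^2 - 73), so the splitting field is K = Q(sqrt(4672), sqrt(73)). The squarefree part of 4672 is 73 and the squarefree part of 73 is also 73, so sqrt(4672) and sqrt(73) are both rational multiples of sqrt(73). Hence Q(sqrt(4672)) = Q(sqrt(73)) = Q(sqrt(73)), and the splitting field collapses to a single degree-2 extension with Galois group Z/2Z.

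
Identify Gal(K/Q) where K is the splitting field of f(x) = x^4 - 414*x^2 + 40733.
Gal(K/Q) = V_4 (Klein four-group, Z/2Z × Z/2Z)

f factors as (x^2 - 253)(x^2 - 161), so the splitting field is K = Q(sqrt(253), sqrt(161)). The elements 253, 161, 40733 are all non-squares in Q, so sqrt(253) and sqrt(161) generate independent quadratic extensions. Thus [K:Q] = 4 and Gal(K/Q) is generated by the two order-2 automorphisms sqrt(253) ↦ -sqrt(253) and sqrt(161) ↦ -sqrt(161), giving V_4.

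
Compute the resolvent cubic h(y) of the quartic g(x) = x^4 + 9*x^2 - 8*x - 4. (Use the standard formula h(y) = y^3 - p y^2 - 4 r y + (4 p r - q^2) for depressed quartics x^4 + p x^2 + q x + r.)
h(y) = y^3 - 9*y^2 + 16*y - 208

Identify coefficients: p = 9, q = -8, r = -4.
Plug into h(y) = y^3 - p y^2 - 4 r y + (4 p r - q^2):
  h(y) = y^3 - (9) y^2 - 4*(-4) y + (4*(9)*(-4) - (-8)^2)
       = y^3 + (-9) y^2 + (16) y + (-208).
Simplifying: h(y) = y^3 - 9*y^2 + 16*y - 208.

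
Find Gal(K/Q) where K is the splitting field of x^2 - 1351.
Gal(K/Q) = Z/2Z (cyclic of order 2)

x^2 - 1351 is irreducible over Q since 1351 is not a rational square. The splitting field Q(sqrt(1351)) has degree 2 over Q, and its unique nontrivial automorphism is sqrt(1351) ↦ -sqrt(1351). Hence Gal(Q(sqrt(1351))/Q) = Z/2Z.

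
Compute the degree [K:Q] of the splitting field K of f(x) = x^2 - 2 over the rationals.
[K:Q] = 2

The polynomial x^2 - 2 is irreducible over Q since 2 is not a perfect square. Its splitting field is Q(sqrt(2)), which has degree 2 over Q.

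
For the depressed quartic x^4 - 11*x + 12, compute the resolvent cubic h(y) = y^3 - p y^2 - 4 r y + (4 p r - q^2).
h(y) = y^3 - 48*y - 121

Identify coefficients: p = 0, q = -11, r = 12.
Plug into h(y) = y^3 - p y^2 - 4 r y + (4 p r - q^2):
  h(y) = y^3 - (0) y^2 - 4*(12) y + (4*(0)*(12) - (-11)^2)
       = y^3 + (0) y^2 + (-48) y + (-121).
Simplifying: h(y) = y^3 - 48*y - 121.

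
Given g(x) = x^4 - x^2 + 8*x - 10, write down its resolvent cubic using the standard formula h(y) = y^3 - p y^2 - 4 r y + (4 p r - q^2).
h(y) = y^3 + y^2 + 40*y - 24

Identify coefficients: p = -1, q = 8, r = -10.
Plug into h(y) = y^3 - p y^2 - 4 r y + (4 p r - q^2):
  h(y) = y^3 - (-1) y^2 - 4*(-10) y + (4*(-1)*(-10) - (8)^2)
       = y^3 + (1) y^2 + (40) y + (-24).
Simplifying: h(y) = y^3 + y^2 + 40*y - 24.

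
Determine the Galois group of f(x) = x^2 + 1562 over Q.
Gal(K/Q) = Z/2Z (cyclic of order 2)

x^2 + 1562 is irreducible over Q since -1562 is not a rational square. The splitting field Q(sqrt(-1562)) has degree 2 over Q, and its unique nontrivial automorphism is sqrt(-1562) ↦ -sqrt(-1562). Hence Gal(Q(sqrt(-1562))/Q) = Z/2Z.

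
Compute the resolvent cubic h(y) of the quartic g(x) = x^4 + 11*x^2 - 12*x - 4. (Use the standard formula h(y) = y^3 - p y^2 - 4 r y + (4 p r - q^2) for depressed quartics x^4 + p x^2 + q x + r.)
h(y) = y^3 - 11*y^2 + 16*y - 320

Identify coefficients: p = 11, q = -12, r = -4.
Plug into h(y) = y^3 - p y^2 - 4 r y + (4 p r - q^2):
  h(y) = y^3 - (11) y^2 - 4*(-4) y + (4*(11)*(-4) - (-12)^2)
       = y^3 + (-11) y^2 + (16) y + (-320).
Simplifying: h(y) = y^3 - 11*y^2 + 16*y - 320.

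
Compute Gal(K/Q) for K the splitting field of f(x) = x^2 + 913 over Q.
Gal(K/Q) = Z/2Z (cyclic of order 2)

x^2 + 913 is irreducible over Q since -913 is not a rational square. The splitting field Q(sqrt(-913)) has degree 2 over Q, and its unique nontrivial automorphism is sqrt(-913) ↦ -sqrt(-913). Hence Gal(Q(sqrt(-913))/Q) = Z/2Z.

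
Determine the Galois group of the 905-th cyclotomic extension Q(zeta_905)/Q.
|Gal(Q(zeta_905)/Q)| = phi(905) = 720; group ≅ (Z/905Z)^* ≅ Z/4Z × Z/180Z

The n-th cyclotomic polynomial Φ_905(x) is the minimal polynomial of zeta_905 over Q and has degree phi(905) = 720. So Q(zeta_905) is a degree-720 Galois extension with Galois group (Z/905Z)^*. By CRT, (Z/905Z)^* ≅ (Z/5Z)^* × (Z/181Z)^*. Each prime-power unit group is (Z/5Z)^* ≅ Z/4Z; (Z/181Z)^* ≅ Z/180Z. Hence Gal(Q(zeta_905)/Q) ≅ Z/4Z × Z/180Z.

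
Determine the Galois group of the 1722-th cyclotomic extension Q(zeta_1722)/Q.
|Gal(Q(zeta_1722)/Q)| = phi(1722) = 480; group ≅ (Z/1722Z)^* ≅ Z/2Z × Z/6Z × Z/40Z

The n-th cyclotomic polynomial Φ_1722(x) is the minimal polynomial of zeta_1722 over Q and has degree phi(1722) = 480. So Q(zeta_1722) is a degree-480 Galois extension with Galois group (Z/1722Z)^*. By CRT, (Z/1722Z)^* ≅ (Z/2Z)^* × (Z/3Z)^* × (Z/7Z)^* × (Z/41Z)^*. Each prime-power unit group is (Z/2Z)^* ≅ trivial group (order 1); (Z/3Z)^* ≅ Z/2Z; (Z/7Z)^* ≅ Z/6Z; (Z/41Z)^* ≅ Z/40Z. Hence Gal(Q(zeta_1722)/Q) ≅ Z/2Z × Z/6Z × Z/40Z.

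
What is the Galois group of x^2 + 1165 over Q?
Gal(K/Q) = Z/2Z (cyclic of order 2)

x^2 + 1165 is irreducible over Q since -1165 is not a rational square. The splitting field Q(sqrt(-1165)) has degree 2 over Q, and its unique nontrivial automorphism is sqrt(-1165) ↦ -sqrt(-1165). Hence Gal(Q(sqrt(-1165))/Q) = Z/2Z.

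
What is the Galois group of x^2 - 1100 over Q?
Gal(K/Q) = Z/2Z (cyclic of order 2)

x^2 - 1100 is irreducible over Q since 1100 is not a rational square. The splitting field Q(sqrt(1100)) has degree 2 over Q, and its unique nontrivial automorphism is sqrt(1100) ↦ -sqrt(1100). Hence Gal(Q(sqrt(1100))/Q) = Z/2Z.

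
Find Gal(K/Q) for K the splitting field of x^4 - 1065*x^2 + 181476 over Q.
Gal(K/Q) = Z/2Z (cyclic of order 2)

f factors as (x^2 - 852)(x^2 - 213), so the splitting field is K = Q(sqrt(852), sqrt(213)). The squarefree part of 852 is 213 and the squarefree part of 213 is also 213, so sqrt(852) and sqrt(213) are both rational multiples of sqrt(213). Hence Q(sqrt(852)) = Q(sqrt(213)) = Q(sqrt(213)), and the splitting field collapses to a single degree-2 extension with Galois group Z/2Z.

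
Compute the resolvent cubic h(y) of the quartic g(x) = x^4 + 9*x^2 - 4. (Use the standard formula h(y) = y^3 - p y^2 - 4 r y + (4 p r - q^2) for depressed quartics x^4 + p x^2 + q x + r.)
h(y) = y^3 - 9*y^2 + 16*y - 144

Identify coefficients: p = 9, q = 0, r = -4.
Plug into h(y) = y^3 - p y^2 - 4 r y + (4 p r - q^2):
  h(y) = y^3 - (9) y^2 - 4*(-4) y + (4*(9)*(-4) - (0)^2)
       = y^3 + (-9) y^2 + (16) y + (-144).
Simplifying: h(y) = y^3 - 9*y^2 + 16*y - 144.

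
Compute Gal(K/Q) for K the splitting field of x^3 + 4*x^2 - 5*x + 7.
Gal(K/Q) = S_3 (symmetric group of order 6)

Compute the discriminant of x^3 + (4)*x^2 + (-5)*x + (7): Δ = -4735. Since Δ is not a rational square, the Galois group is not contained in A_3; it must be the full S_3 (irreducibility of the cubic rules out anything smaller).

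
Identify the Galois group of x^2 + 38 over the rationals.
Gal(K/Q) = Z/2Z (cyclic of order 2)

x^2 + 38 is irreducible over Q since -38 is not a rational square. The splitting field Q(sqrt(-38)) has degree 2 over Q, and its unique nontrivial automorphism is sqrt(-38) ↦ -sqrt(-38). Hence Gal(Q(sqrt(-38))/Q) = Z/2Z.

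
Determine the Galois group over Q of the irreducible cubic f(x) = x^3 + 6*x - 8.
Gal(K/Q) = S_3 (symmetric group of order 6)

Compute the discriminant of x^3 + (0)*x^2 + (6)*x + (-8): Δ = -2592. Since Δ is not a rational square, the Galois group is not contained in A_3; it must be the full S_3 (irreducibility of the cubic rules out anything smaller).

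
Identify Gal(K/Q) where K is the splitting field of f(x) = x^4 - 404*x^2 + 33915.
Gal(K/Q) = V_4 (Klein four-group, Z/2Z × Z/2Z)

f factors as (x^2 - 285)(x^2 - 119), so the splitting field is K = Q(sqrt(285), sqrt(119)). The elements 285, 119, 33915 are all non-squares in Q, so sqrt(285) and sqrt(119) generate independent quadratic extensions. Thus [K:Q] = 4 and Gal(K/Q) is generated by the two order-2 automorphisms sqrt(285) ↦ -sqrt(285) and sqrt(119) ↦ -sqrt(119), giving V_4.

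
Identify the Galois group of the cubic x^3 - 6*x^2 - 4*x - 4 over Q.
Gal(K/Q) = S_3 (symmetric group of order 6)

Compute the discriminant of x^3 + (-6)*x^2 + (-4)*x + (-4): Δ = -4784. Since Δ is not a rational square, the Galois group is not contained in A_3; it must be the full S_3 (irreducibility of the cubic rules out anything smaller).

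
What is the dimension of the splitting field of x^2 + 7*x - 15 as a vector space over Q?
[K:Q] = 2

The discriminant of x^2 + (7)*x + (-15) is b^2 - 4c = 49 - (-60) = 109. Since 109 is not a perfect square in Q, the polynomial is irreducible over Q. Its two roots generate a degree-2 extension, so [K:Q] = 2.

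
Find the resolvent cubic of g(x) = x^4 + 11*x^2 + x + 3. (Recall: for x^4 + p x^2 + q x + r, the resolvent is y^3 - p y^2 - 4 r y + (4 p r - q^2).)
h(y) = y^3 - 11*y^2 - 12*y + 131

Identify coefficients: p = 11, q = 1, r = 3.
Plug into h(y) = y^3 - p y^2 - 4 r y + (4 p r - q^2):
  h(y) = y^3 - (11) y^2 - 4*(3) y + (4*(11)*(3) - (1)^2)
       = y^3 + (-11) y^2 + (-12) y + (131).
Simplifying: h(y) = y^3 - 11*y^2 - 12*y + 131.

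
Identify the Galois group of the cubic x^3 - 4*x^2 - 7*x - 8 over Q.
Gal(K/Q) = S_3 (symmetric group of order 6)

Compute the discriminant of x^3 + (-4)*x^2 + (-7)*x + (-8): Δ = -5652. Since Δ is not a rational square, the Galois group is not contained in A_3; it must be the full S_3 (irreducibility of the cubic rules out anything smaller).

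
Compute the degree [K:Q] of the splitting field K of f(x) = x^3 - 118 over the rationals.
[K:Q] = 6

x^3 - 118 has one real root r = 118^(1/3) and two complex roots r*zeta_3, r*zeta_3^2 where zeta_3 = e^(2*pi*i/3). The splitting field is Q(r, zeta_3). [Q(r):Q] = 3 and [Q(zeta_3):Q] = 2 with gcd = 1, so [Q(r, zeta_3):Q] = 3 * 2 = 6.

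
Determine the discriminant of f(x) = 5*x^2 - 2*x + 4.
Δ = -76

For a quadratic a x^2 + b x + c the discriminant is Δ = b^2 - 4ac = (-2)^2 - 4*(5)*(4) = 4 - (80) = -76.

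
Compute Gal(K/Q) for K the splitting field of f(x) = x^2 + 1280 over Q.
Gal(K/Q) = Z/2Z (cyclic of order 2)

x^2 + 1280 is irreducible over Q since -1280 is not a rational square. The splitting field Q(sqrt(-1280)) has degree 2 over Q, and its unique nontrivial automorphism is sqrt(-1280) ↦ -sqrt(-1280). Hence Gal(Q(sqrt(-1280))/Q) = Z/2Z.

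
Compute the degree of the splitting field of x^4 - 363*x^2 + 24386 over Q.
[K:Q] = 4

f factors as (x^2 - 89)(x^2 - 274); the splitting field is K = Q(sqrt(89), sqrt(274)). Since 89, 274, and 24386 are all non-squares in Q, the three subfields Q(sqrt(89)), Q(sqrt(274)), Q(sqrt(24386)) are distinct degree-2 extensions, so [K:Q] = 4 (Klein four Galois group).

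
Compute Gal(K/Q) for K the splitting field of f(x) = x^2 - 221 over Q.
Gal(K/Q) = Z/2Z (cyclic of order 2)

x^2 - 221 is irreducible over Q since 221 is not a rational square. The splitting field Q(sqrt(221)) has degree 2 over Q, and its unique nontrivial automorphism is sqrt(221) ↦ -sqrt(221). Hence Gal(Q(sqrt(221))/Q) = Z/2Z.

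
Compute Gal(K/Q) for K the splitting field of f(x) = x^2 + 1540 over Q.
Gal(K/Q) = Z/2Z (cyclic of order 2)

x^2 + 1540 is irreducible over Q since -1540 is not a rational square. The splitting field Q(sqrt(-1540)) has degree 2 over Q, and its unique nontrivial automorphism is sqrt(-1540) ↦ -sqrt(-1540). Hence Gal(Q(sqrt(-1540))/Q) = Z/2Z.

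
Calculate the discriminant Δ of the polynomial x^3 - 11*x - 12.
Δ = 1436

For a depressed cubic x^3 + p x + q the discriminant is Δ = -4 p^3 - 27 q^2 = -4*(-11)^3 - 27*(-12)^2 = 5324 - 3888 = 1436.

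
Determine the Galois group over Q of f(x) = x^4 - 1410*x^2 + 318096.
Gal(K/Q) = Z/2Z (cyclic of order 2)

f factors as (x^2 - 1128)(x^2 - 282), so the splitting field is K = Q(sqrt(1128), sqrt(282)). The squarefree part of 1128 is 282 and the squarefree part of 282 is also 282, so sqrt(1128) and sqrt(282) are both rational multiples of sqrt(282). Hence Q(sqrt(1128)) = Q(sqrt(282)) = Q(sqrt(282)), and the splitting field collapses to a single degree-2 extension with Galois group Z/2Z.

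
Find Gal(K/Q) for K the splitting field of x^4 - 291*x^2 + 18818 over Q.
Gal(K/Q) = V_4 (Klein four-group, Z/2Z × Z/2Z)

f factors as (x^2 - 194)(x^2 - 97), so the splitting field is K = Q(sqrt(194), sqrt(97)). The elements 194, 97, 18818 are all non-squares in Q, so sqrt(194) and sqrt(97) generate independent quadratic extensions. Thus [K:Q] = 4 and Gal(K/Q) is generated by the two order-2 automorphisms sqrt(194) ↦ -sqrt(194) and sqrt(97) ↦ -sqrt(97), giving V_4.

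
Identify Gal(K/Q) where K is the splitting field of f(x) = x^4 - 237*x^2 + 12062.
Gal(K/Q) = V_4 (Klein four-group, Z/2Z × Z/2Z)

f factors as (x^2 - 163)(x^2 - 74), so the splitting field is K = Q(sqrt(163), sqrt(74)). The elements 163, 74, 12062 are all non-squares in Q, so sqrt(163) and sqrt(74) generate independent quadratic extensions. Thus [K:Q] = 4 and Gal(K/Q) is generated by the two order-2 automorphisms sqrt(163) ↦ -sqrt(163) and sqrt(74) ↦ -sqrt(74), giving V_4.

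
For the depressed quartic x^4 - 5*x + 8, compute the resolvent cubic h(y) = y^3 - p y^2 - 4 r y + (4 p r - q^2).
h(y) = y^3 - 32*y - 25

Identify coefficients: p = 0, q = -5, r = 8.
Plug into h(y) = y^3 - p y^2 - 4 r y + (4 p r - q^2):
  h(y) = y^3 - (0) y^2 - 4*(8) y + (4*(0)*(8) - (-5)^2)
       = y^3 + (0) y^2 + (-32) y + (-25).
Simplifying: h(y) = y^3 - 32*y - 25.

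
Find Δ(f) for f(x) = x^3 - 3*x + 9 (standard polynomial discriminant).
Δ = -2079

For a depressed cubic x^3 + p x + q the discriminant is Δ = -4 p^3 - 27 q^2 = -4*(-3)^3 - 27*(9)^2 = 108 - 2187 = -2079.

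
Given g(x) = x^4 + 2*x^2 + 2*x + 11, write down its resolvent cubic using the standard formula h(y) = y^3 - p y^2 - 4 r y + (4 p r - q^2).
h(y) = y^3 - 2*y^2 - 44*y + 84

Identify coefficients: p = 2, q = 2, r = 11.
Plug into h(y) = y^3 - p y^2 - 4 r y + (4 p r - q^2):
  h(y) = y^3 - (2) y^2 - 4*(11) y + (4*(2)*(11) - (2)^2)
       = y^3 + (-2) y^2 + (-44) y + (84).
Simplifying: h(y) = y^3 - 2*y^2 - 44*y + 84.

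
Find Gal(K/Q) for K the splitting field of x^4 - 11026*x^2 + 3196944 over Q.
Gal(K/Q) = Z/2Z (cyclic of order 2)

f factors as (x^2 - 10728)(x^2 - 298), so the splitting field is K = Q(sqrt(10728), sqrt(298)). The squarefree part of 10728 is 298 and the squarefree part of 298 is also 298, so sqrt(10728) and sqrt(298) are both rational multiples of sqrt(298). Hence Q(sqrt(10728)) = Q(sqrt(298)) = Q(sqrt(298)), and the splitting field collapses to a single degree-2 extension with Galois group Z/2Z.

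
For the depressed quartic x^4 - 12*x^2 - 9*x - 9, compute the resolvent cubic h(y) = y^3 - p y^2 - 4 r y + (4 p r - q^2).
h(y) = y^3 + 12*y^2 + 36*y + 351

Identify coefficients: p = -12, q = -9, r = -9.
Plug into h(y) = y^3 - p y^2 - 4 r y + (4 p r - q^2):
  h(y) = y^3 - (-12) y^2 - 4*(-9) y + (4*(-12)*(-9) - (-9)^2)
       = y^3 + (12) y^2 + (36) y + (351).
Simplifying: h(y) = y^3 + 12*y^2 + 36*y + 351.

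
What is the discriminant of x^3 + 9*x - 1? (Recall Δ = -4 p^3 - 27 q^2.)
Δ = -2943

For a depressed cubic x^3 + p x + q the discriminant is Δ = -4 p^3 - 27 q^2 = -4*(9)^3 - 27*(-1)^2 = -2916 - 27 = -2943.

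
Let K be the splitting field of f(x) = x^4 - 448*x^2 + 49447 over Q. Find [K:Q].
[K:Q] = 4

f factors as (x^2 - 197)(x^2 - 251); the splitting field is K = Q(sqrt(197), sqrt(251)). Since 197, 251, and 49447 are all non-squares in Q, the three subfields Q(sqrt(197)), Q(sqrt(251)), Q(sqrt(49447)) are distinct degree-2 extensions, so [K:Q] = 4 (Klein four Galois group).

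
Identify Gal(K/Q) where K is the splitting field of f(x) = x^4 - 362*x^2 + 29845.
Gal(K/Q) = V_4 (Klein four-group, Z/2Z × Z/2Z)

f factors as (x^2 - 235)(x^2 - 127), so the splitting field is K = Q(sqrt(235), sqrt(127)). The elements 235, 127, 29845 are all non-squares in Q, so sqrt(235) and sqrt(127) generate independent quadratic extensions. Thus [K:Q] = 4 and Gal(K/Q) is generated by the two order-2 automorphisms sqrt(235) ↦ -sqrt(235) and sqrt(127) ↦ -sqrt(127), giving V_4.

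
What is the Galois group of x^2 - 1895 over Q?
Gal(K/Q) = Z/2Z (cyclic of order 2)

x^2 - 1895 is irreducible over Q since 1895 is not a rational square. The splitting field Q(sqrt(1895)) has degree 2 over Q, and its unique nontrivial automorphism is sqrt(1895) ↦ -sqrt(1895). Hence Gal(Q(sqrt(1895))/Q) = Z/2Z.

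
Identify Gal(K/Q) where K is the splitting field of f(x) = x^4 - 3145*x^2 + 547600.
Gal(K/Q) = Z/2Z (cyclic of order 2)

f factors as (x^2 - 2960)(x^2 - 185), so the splitting field is K = Q(sqrt(2960), sqrt(185)). The squarefree part of 2960 is 185 and the squarefree part of 185 is also 185, so sqrt(2960) and sqrt(185) are both rational multiples of sqrt(185). Hence Q(sqrt(2960)) = Q(sqrt(185)) = Q(sqrt(185)), and the splitting field collapses to a single degree-2 extension with Galois group Z/2Z.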